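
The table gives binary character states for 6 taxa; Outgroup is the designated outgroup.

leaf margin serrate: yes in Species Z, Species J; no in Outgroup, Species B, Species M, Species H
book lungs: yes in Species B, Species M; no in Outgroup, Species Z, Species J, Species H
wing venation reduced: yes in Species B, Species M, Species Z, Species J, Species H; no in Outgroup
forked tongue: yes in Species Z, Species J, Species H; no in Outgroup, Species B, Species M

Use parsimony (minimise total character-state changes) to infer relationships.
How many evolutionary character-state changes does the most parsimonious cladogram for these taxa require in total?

The outgroup has state 'no' for every character, so 'yes' is the derived state throughout.
leaf margin serrate (derived state 'yes') is shared by Species J and Species Z — a synapomorphy uniting that clade.
book lungs: derived state 'yes' in Species B and Species M only — synapomorphy for {Species B, Species M}.
All ingroup taxa share the derived state 'yes' for wing venation reduced; it defines the ingroup but does not resolve relationships within it.
forked tongue (derived state 'yes') is shared by Species H, Species J, and Species Z — a synapomorphy uniting that clade.
Most parsimonious ingroup topology: ((Species B,Species M),((Species Z,Species J),Species H)).
Changes per character on this tree: leaf margin serrate: 1; book lungs: 1; wing venation reduced: 1; forked tongue: 1.
Total = 4.

4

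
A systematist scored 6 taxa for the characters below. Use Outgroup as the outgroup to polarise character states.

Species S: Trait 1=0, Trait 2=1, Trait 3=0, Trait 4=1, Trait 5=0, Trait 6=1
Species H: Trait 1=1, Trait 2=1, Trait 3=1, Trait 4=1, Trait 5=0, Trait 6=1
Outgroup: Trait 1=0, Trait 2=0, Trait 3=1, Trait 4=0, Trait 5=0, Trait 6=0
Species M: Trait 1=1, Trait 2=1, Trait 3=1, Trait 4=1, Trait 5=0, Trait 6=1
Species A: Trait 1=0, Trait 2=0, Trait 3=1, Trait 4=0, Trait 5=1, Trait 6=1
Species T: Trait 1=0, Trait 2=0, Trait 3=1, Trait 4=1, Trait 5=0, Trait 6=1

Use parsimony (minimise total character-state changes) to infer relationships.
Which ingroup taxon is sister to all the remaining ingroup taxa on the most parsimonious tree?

Character polarity is set by the outgroup: the derived state is whichever differs from the outgroup's state, so for Trait 3 the derived state is '0', and for the remaining characters it is '1'.
Trait 1 (derived state '1') is shared by Species H and Species M — a synapomorphy uniting that clade.
Only Species H, Species M, and Species S show the derived state '1' for Trait 2, supporting them as a clade.
Trait 3: derived state '0' in Species S only — an autapomorphy, so it tells us nothing about relationships among taxa.
Only Species H, Species M, Species S, and Species T show the derived state '1' for Trait 4, supporting them as a clade.
Trait 5 (derived state '1') is unique to Species A (autapomorphy; uninformative for grouping).
All ingroup taxa share the derived state '1' for Trait 6; it defines the ingroup but does not resolve relationships within it.
Most parsimonious ingroup topology: (((Species S,(Species M,Species H)),Species T),Species A).
Species A is sister to the clade containing all other ingroup taxa, so it is the earliest-diverging (most basal) ingroup lineage.

Species A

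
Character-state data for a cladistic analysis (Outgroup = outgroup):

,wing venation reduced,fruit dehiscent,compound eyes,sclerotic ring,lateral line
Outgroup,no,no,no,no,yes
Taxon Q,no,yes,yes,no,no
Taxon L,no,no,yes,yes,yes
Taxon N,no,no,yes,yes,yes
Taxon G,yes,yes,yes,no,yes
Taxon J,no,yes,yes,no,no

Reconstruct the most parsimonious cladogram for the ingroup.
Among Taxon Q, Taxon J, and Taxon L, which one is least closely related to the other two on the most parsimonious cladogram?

Character polarity is set by the outgroup: the derived state is whichever differs from the outgroup's state, so for lateral line the derived state is 'no', and for the remaining characters it is 'yes'.
wing venation reduced (derived state 'yes') is unique to Taxon G (autapomorphy; uninformative for grouping).
fruit dehiscent (derived state 'yes') is shared by Taxon G, Taxon J, and Taxon Q — a synapomorphy uniting that clade.
compound eyes (derived state 'yes') is shared by all ingroup taxa — unites the whole ingroup.
sclerotic ring: derived state 'yes' in Taxon L and Taxon N only — synapomorphy for {Taxon L, Taxon N}.
Only Taxon J and Taxon Q show the derived state 'no' for lateral line, supporting them as a clade.
Most parsimonious ingroup topology: (((Taxon Q,Taxon J),Taxon G),(Taxon L,Taxon N)).
Taxon Q and Taxon J share a more recent common ancestor with each other than either does with Taxon L, so Taxon L is the least closely related of the three.

Taxon L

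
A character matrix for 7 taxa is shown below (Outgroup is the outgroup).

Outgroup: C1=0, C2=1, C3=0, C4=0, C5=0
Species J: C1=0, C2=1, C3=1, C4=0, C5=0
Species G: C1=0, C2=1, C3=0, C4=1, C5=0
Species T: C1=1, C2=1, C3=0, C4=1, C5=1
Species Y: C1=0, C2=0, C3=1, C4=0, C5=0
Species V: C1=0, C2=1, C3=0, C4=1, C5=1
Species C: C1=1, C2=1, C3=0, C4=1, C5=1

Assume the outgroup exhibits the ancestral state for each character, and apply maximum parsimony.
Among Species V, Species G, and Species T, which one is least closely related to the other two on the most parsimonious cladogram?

Character polarity is set by the outgroup: the derived state is whichever differs from the outgroup's state, so for C2 the derived state is '0', and for the remaining characters it is '1'.
Only Species C and Species T show the derived state '1' for C1, supporting them as a clade.
C2 (derived state '0') is unique to Species Y (autapomorphy; uninformative for grouping).
C3: derived state '1' in Species J and Species Y only — synapomorphy for {Species J, Species Y}.
C4: derived state '1' in Species C, Species G, Species T, and Species V only — synapomorphy for {Species C, Species G, Species T, Species V}.
Only Species C, Species T, and Species V show the derived state '1' for C5, supporting them as a clade.
Most parsimonious ingroup topology: ((Species J,Species Y),(Species G,((Species T,Species C),Species V))).
Species V and Species T share a more recent common ancestor with each other than either does with Species G, so Species G is the least closely related of the three.

Species G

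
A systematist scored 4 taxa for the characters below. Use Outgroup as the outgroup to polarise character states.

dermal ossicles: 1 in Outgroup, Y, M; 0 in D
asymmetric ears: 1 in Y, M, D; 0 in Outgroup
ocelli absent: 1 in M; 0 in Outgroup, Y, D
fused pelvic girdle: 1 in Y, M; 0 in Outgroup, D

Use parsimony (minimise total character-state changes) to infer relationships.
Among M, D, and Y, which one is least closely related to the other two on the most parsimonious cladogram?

D

Character polarity is set by the outgroup: the derived state is whichever differs from the outgroup's state, so for dermal ossicles the derived state is '0', and for the remaining characters it is '1'.
dermal ossicles: derived state '0' in D only — an autapomorphy, so it tells us nothing about relationships among taxa.
asymmetric ears (derived state '1') is shared by all ingroup taxa — unites the whole ingroup.
ocelli absent: derived state '1' in M only — an autapomorphy, so it tells us nothing about relationships among taxa.
fused pelvic girdle (derived state '1') is shared by M and Y — a synapomorphy uniting that clade.
Most parsimonious ingroup topology: ((Y,M),D).
Y and M share a more recent common ancestor with each other than either does with D, so D is the least closely related of the three.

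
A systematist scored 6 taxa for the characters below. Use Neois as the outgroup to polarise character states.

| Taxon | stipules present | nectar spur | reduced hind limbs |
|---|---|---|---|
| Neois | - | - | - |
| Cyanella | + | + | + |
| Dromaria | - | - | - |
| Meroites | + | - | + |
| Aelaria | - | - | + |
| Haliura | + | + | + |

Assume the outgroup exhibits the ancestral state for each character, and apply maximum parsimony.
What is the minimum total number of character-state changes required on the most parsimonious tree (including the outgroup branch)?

The outgroup has state '-' for every character, so '+' is the derived state throughout.
Only Cyanella, Haliura, and Meroites show the derived state '+' for stipules present, supporting them as a clade.
Only Cyanella and Haliura show the derived state '+' for nectar spur, supporting them as a clade.
reduced hind limbs: derived state '+' in Aelaria, Cyanella, Haliura, and Meroites only — synapomorphy for {Aelaria, Cyanella, Haliura, Meroites}.
Most parsimonious ingroup topology: ((((Haliura,Cyanella),Meroites),Aelaria),Dromaria).
Changes per character on this tree: stipules present: 1; nectar spur: 1; reduced hind limbs: 1.
Total = 3.

3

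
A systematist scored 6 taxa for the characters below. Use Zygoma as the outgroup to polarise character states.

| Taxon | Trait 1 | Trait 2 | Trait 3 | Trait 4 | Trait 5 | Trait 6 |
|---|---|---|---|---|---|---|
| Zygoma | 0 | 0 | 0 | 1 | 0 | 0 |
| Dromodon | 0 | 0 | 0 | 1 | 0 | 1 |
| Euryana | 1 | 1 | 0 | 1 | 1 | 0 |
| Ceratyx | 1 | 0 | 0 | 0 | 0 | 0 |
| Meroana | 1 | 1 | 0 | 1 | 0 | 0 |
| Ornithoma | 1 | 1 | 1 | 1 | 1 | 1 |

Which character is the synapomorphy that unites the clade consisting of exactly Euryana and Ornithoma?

Trait 5

Character polarity is set by the outgroup: the derived state is whichever differs from the outgroup's state, so for Trait 4 the derived state is '0', and for the remaining characters it is '1'.
Trait 1 (derived state '1') is shared by Ceratyx, Euryana, Meroana, and Ornithoma — a synapomorphy uniting that clade.
Trait 2: derived state '1' in Euryana, Meroana, and Ornithoma only — synapomorphy for {Euryana, Meroana, Ornithoma}.
Trait 3 (derived state '1') is unique to Ornithoma (autapomorphy; uninformative for grouping).
Trait 4: derived state '0' in Ceratyx only — an autapomorphy, so it tells us nothing about relationships among taxa.
Trait 5: derived state '1' in Euryana and Ornithoma only — synapomorphy for {Euryana, Ornithoma}.
Trait 6 groups Dromodon and Ornithoma, which is incompatible with the clades supported by the remaining characters; treating it as convergent (homoplasy) costs fewer steps than any alternative tree.
Most parsimonious ingroup topology: (Dromodon,(((Euryana,Ornithoma),Meroana),Ceratyx)).
The clade {Euryana, Ornithoma} is supported by Trait 5: its derived state '1' occurs in exactly those taxa and in no other taxon (including the outgroup).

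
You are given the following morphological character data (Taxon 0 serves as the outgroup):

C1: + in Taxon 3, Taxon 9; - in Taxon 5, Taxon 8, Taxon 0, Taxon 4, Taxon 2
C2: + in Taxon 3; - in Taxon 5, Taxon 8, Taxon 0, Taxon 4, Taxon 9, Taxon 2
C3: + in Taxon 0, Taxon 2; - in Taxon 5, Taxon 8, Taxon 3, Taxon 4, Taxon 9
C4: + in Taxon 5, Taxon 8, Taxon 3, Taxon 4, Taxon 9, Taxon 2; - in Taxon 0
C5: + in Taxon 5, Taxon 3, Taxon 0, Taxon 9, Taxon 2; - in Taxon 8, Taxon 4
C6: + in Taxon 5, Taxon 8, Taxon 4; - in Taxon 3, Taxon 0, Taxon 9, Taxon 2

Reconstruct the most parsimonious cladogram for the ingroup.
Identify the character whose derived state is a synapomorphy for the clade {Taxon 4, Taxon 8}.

Character polarity is set by the outgroup: the derived state is whichever differs from the outgroup's state, so for C3, C5 the derived state is '-', and for the remaining characters it is '+'.
C1: derived state '+' in Taxon 3 and Taxon 9 only — synapomorphy for {Taxon 3, Taxon 9}.
C2: derived state '+' in Taxon 3 only — an autapomorphy, so it tells us nothing about relationships among taxa.
C3: derived state '-' in Taxon 3, Taxon 4, Taxon 5, Taxon 8, and Taxon 9 only — synapomorphy for {Taxon 3, Taxon 4, Taxon 5, Taxon 8, Taxon 9}.
All ingroup taxa share the derived state '+' for C4; it defines the ingroup but does not resolve relationships within it.
C5 (derived state '-') is shared by Taxon 4 and Taxon 8 — a synapomorphy uniting that clade.
Only Taxon 4, Taxon 5, and Taxon 8 show the derived state '+' for C6, supporting them as a clade.
Most parsimonious ingroup topology: (Taxon 2,(((Taxon 8,Taxon 4),Taxon 5),(Taxon 3,Taxon 9))).
The clade {Taxon 4, Taxon 8} is supported by C5: its derived state '-' occurs in exactly those taxa and in no other taxon (including the outgroup).

C5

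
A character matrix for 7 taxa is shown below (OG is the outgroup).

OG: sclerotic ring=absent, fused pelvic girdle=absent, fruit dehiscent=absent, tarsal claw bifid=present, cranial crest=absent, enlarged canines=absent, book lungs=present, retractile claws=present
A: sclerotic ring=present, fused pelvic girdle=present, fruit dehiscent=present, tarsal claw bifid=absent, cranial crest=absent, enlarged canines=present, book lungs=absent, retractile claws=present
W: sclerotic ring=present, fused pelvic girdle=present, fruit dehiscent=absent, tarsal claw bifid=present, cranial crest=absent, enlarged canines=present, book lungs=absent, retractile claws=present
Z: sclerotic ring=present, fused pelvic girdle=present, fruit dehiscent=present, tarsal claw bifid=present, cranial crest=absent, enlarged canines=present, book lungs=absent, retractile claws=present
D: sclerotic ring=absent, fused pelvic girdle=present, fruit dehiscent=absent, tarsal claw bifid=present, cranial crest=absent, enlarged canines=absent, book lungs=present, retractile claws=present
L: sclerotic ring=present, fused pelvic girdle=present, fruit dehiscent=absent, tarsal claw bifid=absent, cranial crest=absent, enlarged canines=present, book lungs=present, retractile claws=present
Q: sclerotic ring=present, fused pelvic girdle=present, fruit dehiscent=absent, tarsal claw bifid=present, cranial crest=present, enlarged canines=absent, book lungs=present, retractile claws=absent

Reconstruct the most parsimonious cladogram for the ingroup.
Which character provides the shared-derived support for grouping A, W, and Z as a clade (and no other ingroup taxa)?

Character polarity is set by the outgroup: the derived state is whichever differs from the outgroup's state, so for tarsal claw bifid, book lungs, retractile claws the derived state is 'absent', and for the remaining characters it is 'present'.
Only A, L, Q, W, and Z show the derived state 'present' for sclerotic ring, supporting them as a clade.
fused pelvic girdle (derived state 'present') is shared by all ingroup taxa — unites the whole ingroup.
fruit dehiscent: derived state 'present' in A and Z only — synapomorphy for {A, Z}.
tarsal claw bifid (state 'absent') occurs in A and L but conflicts with the nesting implied by the other characters — most parsimoniously interpreted as homoplasy.
cranial crest (derived state 'present') is unique to Q (autapomorphy; uninformative for grouping).
enlarged canines (derived state 'present') is shared by A, L, W, and Z — a synapomorphy uniting that clade.
Only A, W, and Z show the derived state 'absent' for book lungs, supporting them as a clade.
retractile claws: derived state 'absent' in Q only — an autapomorphy, so it tells us nothing about relationships among taxa.
Most parsimonious ingroup topology: (((((A,Z),W),L),Q),D).
The clade {A, W, Z} is supported by book lungs: its derived state 'absent' occurs in exactly those taxa and in no other taxon (including the outgroup).

book lungs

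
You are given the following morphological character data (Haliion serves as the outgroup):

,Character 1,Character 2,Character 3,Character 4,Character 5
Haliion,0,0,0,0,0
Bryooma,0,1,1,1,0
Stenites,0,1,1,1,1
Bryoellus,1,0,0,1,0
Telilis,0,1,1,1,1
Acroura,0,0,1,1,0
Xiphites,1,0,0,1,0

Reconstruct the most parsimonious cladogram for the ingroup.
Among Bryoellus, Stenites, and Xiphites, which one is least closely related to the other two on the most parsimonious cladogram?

The outgroup has state '0' for every character, so '1' is the derived state throughout.
Character 1: derived state '1' in Bryoellus and Xiphites only — synapomorphy for {Bryoellus, Xiphites}.
Only Bryooma, Stenites, and Telilis show the derived state '1' for Character 2, supporting them as a clade.
Only Acroura, Bryooma, Stenites, and Telilis show the derived state '1' for Character 3, supporting them as a clade.
Character 4 (derived state '1') is shared by all ingroup taxa — unites the whole ingroup.
Only Stenites and Telilis show the derived state '1' for Character 5, supporting them as a clade.
Most parsimonious ingroup topology: (((Bryooma,(Stenites,Telilis)),Acroura),(Bryoellus,Xiphites)).
Bryoellus and Xiphites share a more recent common ancestor with each other than either does with Stenites, so Stenites is the least closely related of the three.

Stenites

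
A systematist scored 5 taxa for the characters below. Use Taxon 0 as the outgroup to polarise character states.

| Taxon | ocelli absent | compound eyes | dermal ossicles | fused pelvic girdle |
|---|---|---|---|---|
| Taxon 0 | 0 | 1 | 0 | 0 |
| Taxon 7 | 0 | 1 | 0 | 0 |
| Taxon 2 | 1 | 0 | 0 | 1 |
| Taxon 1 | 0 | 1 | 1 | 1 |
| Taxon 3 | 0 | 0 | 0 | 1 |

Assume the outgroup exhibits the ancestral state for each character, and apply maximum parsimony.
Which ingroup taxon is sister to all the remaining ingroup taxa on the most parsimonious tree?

Character polarity is set by the outgroup: the derived state is whichever differs from the outgroup's state, so for compound eyes the derived state is '0', and for the remaining characters it is '1'.
ocelli absent: derived state '1' in Taxon 2 only — an autapomorphy, so it tells us nothing about relationships among taxa.
compound eyes: derived state '0' in Taxon 2 and Taxon 3 only — synapomorphy for {Taxon 2, Taxon 3}.
dermal ossicles: derived state '1' in Taxon 1 only — an autapomorphy, so it tells us nothing about relationships among taxa.
fused pelvic girdle (derived state '1') is shared by Taxon 1, Taxon 2, and Taxon 3 — a synapomorphy uniting that clade.
Most parsimonious ingroup topology: (Taxon 7,((Taxon 2,Taxon 3),Taxon 1)).
Taxon 7 is sister to the clade containing all other ingroup taxa, so it is the earliest-diverging (most basal) ingroup lineage.

Taxon 7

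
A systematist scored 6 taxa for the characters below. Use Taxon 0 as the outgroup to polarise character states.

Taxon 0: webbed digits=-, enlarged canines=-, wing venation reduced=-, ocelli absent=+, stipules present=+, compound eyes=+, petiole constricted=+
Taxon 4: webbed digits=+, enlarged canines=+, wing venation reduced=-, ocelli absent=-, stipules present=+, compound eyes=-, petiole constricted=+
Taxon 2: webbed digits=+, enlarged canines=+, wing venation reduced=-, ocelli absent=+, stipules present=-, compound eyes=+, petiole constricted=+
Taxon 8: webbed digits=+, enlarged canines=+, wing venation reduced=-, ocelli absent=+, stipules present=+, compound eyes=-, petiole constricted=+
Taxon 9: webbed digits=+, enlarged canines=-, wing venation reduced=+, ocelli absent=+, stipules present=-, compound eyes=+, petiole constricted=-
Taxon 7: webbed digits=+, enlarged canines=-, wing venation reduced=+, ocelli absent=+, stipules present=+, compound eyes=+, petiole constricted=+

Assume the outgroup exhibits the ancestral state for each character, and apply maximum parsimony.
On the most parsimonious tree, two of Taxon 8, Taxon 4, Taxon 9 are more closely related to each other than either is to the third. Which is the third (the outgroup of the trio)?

Character polarity is set by the outgroup: the derived state is whichever differs from the outgroup's state, so for ocelli absent, stipules present, compound eyes, petiole constricted the derived state is '-', and for the remaining characters it is '+'.
webbed digits (derived state '+') is shared by all ingroup taxa — unites the whole ingroup.
enlarged canines: derived state '+' in Taxon 2, Taxon 4, and Taxon 8 only — synapomorphy for {Taxon 2, Taxon 4, Taxon 8}.
wing venation reduced: derived state '+' in Taxon 7 and Taxon 9 only — synapomorphy for {Taxon 7, Taxon 9}.
ocelli absent (derived state '-') is unique to Taxon 4 (autapomorphy; uninformative for grouping).
stipules present groups Taxon 2 and Taxon 9, which is incompatible with the clades supported by the remaining characters; treating it as convergent (homoplasy) costs fewer steps than any alternative tree.
compound eyes: derived state '-' in Taxon 4 and Taxon 8 only — synapomorphy for {Taxon 4, Taxon 8}.
petiole constricted (derived state '-') is unique to Taxon 9 (autapomorphy; uninformative for grouping).
Most parsimonious ingroup topology: (((Taxon 4,Taxon 8),Taxon 2),(Taxon 9,Taxon 7)).
Taxon 8 and Taxon 4 share a more recent common ancestor with each other than either does with Taxon 9, so Taxon 9 is the least closely related of the three.

Taxon 9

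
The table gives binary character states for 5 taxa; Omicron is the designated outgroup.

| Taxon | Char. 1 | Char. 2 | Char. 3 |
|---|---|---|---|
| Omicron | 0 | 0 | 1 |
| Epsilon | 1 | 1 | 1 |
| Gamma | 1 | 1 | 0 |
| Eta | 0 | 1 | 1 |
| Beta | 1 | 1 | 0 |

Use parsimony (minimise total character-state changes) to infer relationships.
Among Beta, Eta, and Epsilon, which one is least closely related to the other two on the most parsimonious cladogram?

Character polarity is set by the outgroup: the derived state is whichever differs from the outgroup's state, so for Char. 3 the derived state is '0', and for the remaining characters it is '1'.
Only Beta, Epsilon, and Gamma show the derived state '1' for Char. 1, supporting them as a clade.
All ingroup taxa share the derived state '1' for Char. 2; it defines the ingroup but does not resolve relationships within it.
Char. 3: derived state '0' in Beta and Gamma only — synapomorphy for {Beta, Gamma}.
Most parsimonious ingroup topology: ((Epsilon,(Gamma,Beta)),Eta).
Beta and Epsilon share a more recent common ancestor with each other than either does with Eta, so Eta is the least closely related of the three.

Eta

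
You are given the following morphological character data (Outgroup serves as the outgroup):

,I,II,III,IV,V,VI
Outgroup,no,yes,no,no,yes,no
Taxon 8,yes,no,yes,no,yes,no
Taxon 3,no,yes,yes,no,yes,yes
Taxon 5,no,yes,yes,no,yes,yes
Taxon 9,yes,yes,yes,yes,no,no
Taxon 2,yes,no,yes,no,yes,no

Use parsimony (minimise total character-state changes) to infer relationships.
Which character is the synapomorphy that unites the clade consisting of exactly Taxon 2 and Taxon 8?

II

Character polarity is set by the outgroup: the derived state is whichever differs from the outgroup's state, so for II, V the derived state is 'no', and for the remaining characters it is 'yes'.
I: derived state 'yes' in Taxon 2, Taxon 8, and Taxon 9 only — synapomorphy for {Taxon 2, Taxon 8, Taxon 9}.
II (derived state 'no') is shared by Taxon 2 and Taxon 8 — a synapomorphy uniting that clade.
All ingroup taxa share the derived state 'yes' for III; it defines the ingroup but does not resolve relationships within it.
IV: derived state 'yes' in Taxon 9 only — an autapomorphy, so it tells us nothing about relationships among taxa.
V: derived state 'no' in Taxon 9 only — an autapomorphy, so it tells us nothing about relationships among taxa.
VI (derived state 'yes') is shared by Taxon 3 and Taxon 5 — a synapomorphy uniting that clade.
Most parsimonious ingroup topology: ((Taxon 5,Taxon 3),((Taxon 2,Taxon 8),Taxon 9)).
The clade {Taxon 2, Taxon 8} is supported by II: its derived state 'no' occurs in exactly those taxa and in no other taxon (including the outgroup).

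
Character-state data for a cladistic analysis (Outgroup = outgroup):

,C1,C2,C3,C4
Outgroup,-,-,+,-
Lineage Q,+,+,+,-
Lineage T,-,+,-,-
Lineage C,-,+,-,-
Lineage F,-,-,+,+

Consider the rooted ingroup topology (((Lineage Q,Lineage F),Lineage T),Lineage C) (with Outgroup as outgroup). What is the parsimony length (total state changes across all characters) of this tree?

Map each character onto (((Lineage Q,Lineage F),Lineage T),Lineage C) (rooted by Outgroup) and count the minimum state changes it requires (Fitch parsimony):
C1: 1; C2: 2; C3: 2; C4: 1.
Total tree length = 6.

6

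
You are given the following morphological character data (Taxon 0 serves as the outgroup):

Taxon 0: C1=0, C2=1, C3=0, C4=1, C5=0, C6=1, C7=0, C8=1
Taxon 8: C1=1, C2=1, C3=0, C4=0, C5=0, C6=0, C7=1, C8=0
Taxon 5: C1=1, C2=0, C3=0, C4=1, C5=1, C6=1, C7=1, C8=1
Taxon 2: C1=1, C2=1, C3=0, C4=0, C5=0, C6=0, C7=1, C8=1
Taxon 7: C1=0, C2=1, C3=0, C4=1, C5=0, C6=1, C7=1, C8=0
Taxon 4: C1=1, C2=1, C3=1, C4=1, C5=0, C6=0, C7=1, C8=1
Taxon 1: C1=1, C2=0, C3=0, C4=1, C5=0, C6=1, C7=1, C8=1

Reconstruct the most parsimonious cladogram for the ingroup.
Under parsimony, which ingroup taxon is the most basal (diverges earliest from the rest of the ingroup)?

Character polarity is set by the outgroup: the derived state is whichever differs from the outgroup's state, so for C2, C4, C6, C8 the derived state is '0', and for the remaining characters it is '1'.
C1: derived state '1' in Taxon 1, Taxon 2, Taxon 4, Taxon 5, and Taxon 8 only — synapomorphy for {Taxon 1, Taxon 2, Taxon 4, Taxon 5, Taxon 8}.
C2: derived state '0' in Taxon 1 and Taxon 5 only — synapomorphy for {Taxon 1, Taxon 5}.
C3 (derived state '1') is unique to Taxon 4 (autapomorphy; uninformative for grouping).
Only Taxon 2 and Taxon 8 show the derived state '0' for C4, supporting them as a clade.
C5 (derived state '1') is unique to Taxon 5 (autapomorphy; uninformative for grouping).
Only Taxon 2, Taxon 4, and Taxon 8 show the derived state '0' for C6, supporting them as a clade.
C7 (derived state '1') is shared by all ingroup taxa — unites the whole ingroup.
C8 (state '0') occurs in Taxon 7 and Taxon 8 but conflicts with the nesting implied by the other characters — most parsimoniously interpreted as homoplasy.
Most parsimonious ingroup topology: ((((Taxon 8,Taxon 2),Taxon 4),(Taxon 5,Taxon 1)),Taxon 7).
Taxon 7 is sister to the clade containing all other ingroup taxa, so it is the earliest-diverging (most basal) ingroup lineage.

Taxon 7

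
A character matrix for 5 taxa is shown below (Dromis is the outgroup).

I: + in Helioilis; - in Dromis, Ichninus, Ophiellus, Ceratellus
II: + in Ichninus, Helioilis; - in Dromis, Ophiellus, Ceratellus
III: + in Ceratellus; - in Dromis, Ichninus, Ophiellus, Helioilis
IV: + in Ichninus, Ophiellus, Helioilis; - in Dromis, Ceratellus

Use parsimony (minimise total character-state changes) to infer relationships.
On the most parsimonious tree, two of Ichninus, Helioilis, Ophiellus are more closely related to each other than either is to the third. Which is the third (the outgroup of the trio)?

Ophiellus

The outgroup has state '-' for every character, so '+' is the derived state throughout.
I: derived state '+' in Helioilis only — an autapomorphy, so it tells us nothing about relationships among taxa.
II: derived state '+' in Helioilis and Ichninus only — synapomorphy for {Helioilis, Ichninus}.
III (derived state '+') is unique to Ceratellus (autapomorphy; uninformative for grouping).
IV (derived state '+') is shared by Helioilis, Ichninus, and Ophiellus — a synapomorphy uniting that clade.
Most parsimonious ingroup topology: (((Ichninus,Helioilis),Ophiellus),Ceratellus).
Helioilis and Ichninus share a more recent common ancestor with each other than either does with Ophiellus, so Ophiellus is the least closely related of the three.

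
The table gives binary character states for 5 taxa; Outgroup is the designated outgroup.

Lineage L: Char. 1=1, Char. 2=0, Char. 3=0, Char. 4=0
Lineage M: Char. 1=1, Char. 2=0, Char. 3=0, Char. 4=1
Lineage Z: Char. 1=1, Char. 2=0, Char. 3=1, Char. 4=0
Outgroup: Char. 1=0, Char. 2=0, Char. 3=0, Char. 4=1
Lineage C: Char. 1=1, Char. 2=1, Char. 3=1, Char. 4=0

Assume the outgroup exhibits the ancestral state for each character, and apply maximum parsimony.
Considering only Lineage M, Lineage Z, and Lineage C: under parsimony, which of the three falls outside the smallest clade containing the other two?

Lineage M

Character polarity is set by the outgroup: the derived state is whichever differs from the outgroup's state, so for Char. 4 the derived state is '0', and for the remaining characters it is '1'.
All ingroup taxa share the derived state '1' for Char. 1; it defines the ingroup but does not resolve relationships within it.
Char. 2 (derived state '1') is unique to Lineage C (autapomorphy; uninformative for grouping).
Char. 3: derived state '1' in Lineage C and Lineage Z only — synapomorphy for {Lineage C, Lineage Z}.
Only Lineage C, Lineage L, and Lineage Z show the derived state '0' for Char. 4, supporting them as a clade.
Most parsimonious ingroup topology: ((Lineage L,(Lineage Z,Lineage C)),Lineage M).
Lineage Z and Lineage C share a more recent common ancestor with each other than either does with Lineage M, so Lineage M is the least closely related of the three.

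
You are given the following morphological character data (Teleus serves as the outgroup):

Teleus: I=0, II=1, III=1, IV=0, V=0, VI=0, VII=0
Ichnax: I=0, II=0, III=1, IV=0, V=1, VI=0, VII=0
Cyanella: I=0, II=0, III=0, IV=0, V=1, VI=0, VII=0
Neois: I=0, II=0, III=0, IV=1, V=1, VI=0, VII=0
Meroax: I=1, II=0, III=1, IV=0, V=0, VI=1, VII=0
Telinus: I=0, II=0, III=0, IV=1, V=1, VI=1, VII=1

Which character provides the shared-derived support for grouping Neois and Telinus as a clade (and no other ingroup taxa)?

Character polarity is set by the outgroup: the derived state is whichever differs from the outgroup's state, so for II, III the derived state is '0', and for the remaining characters it is '1'.
I (derived state '1') is unique to Meroax (autapomorphy; uninformative for grouping).
II (derived state '0') is shared by all ingroup taxa — unites the whole ingroup.
III (derived state '0') is shared by Cyanella, Neois, and Telinus — a synapomorphy uniting that clade.
Only Neois and Telinus show the derived state '1' for IV, supporting them as a clade.
Only Cyanella, Ichnax, Neois, and Telinus show the derived state '1' for V, supporting them as a clade.
VI (state '1') occurs in Meroax and Telinus but conflicts with the nesting implied by the other characters — most parsimoniously interpreted as homoplasy.
VII (derived state '1') is unique to Telinus (autapomorphy; uninformative for grouping).
Most parsimonious ingroup topology: ((Ichnax,(Cyanella,(Neois,Telinus))),Meroax).
The clade {Neois, Telinus} is supported by IV: its derived state '1' occurs in exactly those taxa and in no other taxon (including the outgroup).

IV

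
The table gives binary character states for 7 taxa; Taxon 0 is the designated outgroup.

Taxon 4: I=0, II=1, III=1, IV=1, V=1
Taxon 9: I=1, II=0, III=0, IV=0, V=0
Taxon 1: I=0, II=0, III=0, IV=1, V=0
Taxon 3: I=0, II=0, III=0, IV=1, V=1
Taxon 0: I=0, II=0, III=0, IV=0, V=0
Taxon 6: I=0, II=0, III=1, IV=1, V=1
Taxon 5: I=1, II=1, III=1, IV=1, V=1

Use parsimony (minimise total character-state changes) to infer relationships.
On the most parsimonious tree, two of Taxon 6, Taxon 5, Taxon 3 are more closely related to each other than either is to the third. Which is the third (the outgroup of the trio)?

Taxon 3

The outgroup has state '0' for every character, so '1' is the derived state throughout.
I groups Taxon 5 and Taxon 9, which is incompatible with the clades supported by the remaining characters; treating it as convergent (homoplasy) costs fewer steps than any alternative tree.
Only Taxon 4 and Taxon 5 show the derived state '1' for II, supporting them as a clade.
III: derived state '1' in Taxon 4, Taxon 5, and Taxon 6 only — synapomorphy for {Taxon 4, Taxon 5, Taxon 6}.
Only Taxon 1, Taxon 3, Taxon 4, Taxon 5, and Taxon 6 show the derived state '1' for IV, supporting them as a clade.
V (derived state '1') is shared by Taxon 3, Taxon 4, Taxon 5, and Taxon 6 — a synapomorphy uniting that clade.
Most parsimonious ingroup topology: (((((Taxon 5,Taxon 4),Taxon 6),Taxon 3),Taxon 1),Taxon 9).
Taxon 5 and Taxon 6 share a more recent common ancestor with each other than either does with Taxon 3, so Taxon 3 is the least closely related of the three.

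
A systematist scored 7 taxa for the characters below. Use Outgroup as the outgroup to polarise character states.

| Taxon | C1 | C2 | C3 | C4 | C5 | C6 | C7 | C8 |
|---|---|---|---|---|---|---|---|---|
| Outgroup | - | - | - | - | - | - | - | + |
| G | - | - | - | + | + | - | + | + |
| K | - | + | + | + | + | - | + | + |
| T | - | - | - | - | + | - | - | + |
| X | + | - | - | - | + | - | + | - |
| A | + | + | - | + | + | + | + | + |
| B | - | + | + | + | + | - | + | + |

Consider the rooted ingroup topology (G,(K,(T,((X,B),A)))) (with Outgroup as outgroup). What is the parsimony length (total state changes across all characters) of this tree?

Map each character onto (G,(K,(T,((X,B),A)))) (rooted by Outgroup) and count the minimum state changes it requires (Fitch parsimony):
C1: 2; C2: 3; C3: 2; C4: 3; C5: 1; C6: 1; C7: 2; C8: 1.
Total tree length = 15.

15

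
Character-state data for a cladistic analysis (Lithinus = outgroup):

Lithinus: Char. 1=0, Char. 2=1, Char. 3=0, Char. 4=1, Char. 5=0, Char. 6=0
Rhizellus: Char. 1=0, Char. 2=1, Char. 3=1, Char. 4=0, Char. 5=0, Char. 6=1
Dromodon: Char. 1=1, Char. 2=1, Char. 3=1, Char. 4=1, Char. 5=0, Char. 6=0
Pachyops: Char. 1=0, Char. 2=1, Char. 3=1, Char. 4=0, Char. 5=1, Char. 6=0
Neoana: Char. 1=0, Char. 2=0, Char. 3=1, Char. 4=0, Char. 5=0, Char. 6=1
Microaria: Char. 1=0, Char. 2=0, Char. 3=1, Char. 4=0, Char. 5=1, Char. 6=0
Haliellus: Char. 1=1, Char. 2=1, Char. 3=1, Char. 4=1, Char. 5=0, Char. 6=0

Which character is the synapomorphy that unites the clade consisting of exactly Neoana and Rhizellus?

Character polarity is set by the outgroup: the derived state is whichever differs from the outgroup's state, so for Char. 2, Char. 4 the derived state is '0', and for the remaining characters it is '1'.
Only Dromodon and Haliellus show the derived state '1' for Char. 1, supporting them as a clade.
Char. 2 (state '0') occurs in Microaria and Neoana but conflicts with the nesting implied by the other characters — most parsimoniously interpreted as homoplasy.
All ingroup taxa share the derived state '1' for Char. 3; it defines the ingroup but does not resolve relationships within it.
Char. 4: derived state '0' in Microaria, Neoana, Pachyops, and Rhizellus only — synapomorphy for {Microaria, Neoana, Pachyops, Rhizellus}.
Char. 5: derived state '1' in Microaria and Pachyops only — synapomorphy for {Microaria, Pachyops}.
Char. 6: derived state '1' in Neoana and Rhizellus only — synapomorphy for {Neoana, Rhizellus}.
Most parsimonious ingroup topology: (((Rhizellus,Neoana),(Pachyops,Microaria)),(Dromodon,Haliellus)).
The clade {Neoana, Rhizellus} is supported by Char. 6: its derived state '1' occurs in exactly those taxa and in no other taxon (including the outgroup).

Char. 6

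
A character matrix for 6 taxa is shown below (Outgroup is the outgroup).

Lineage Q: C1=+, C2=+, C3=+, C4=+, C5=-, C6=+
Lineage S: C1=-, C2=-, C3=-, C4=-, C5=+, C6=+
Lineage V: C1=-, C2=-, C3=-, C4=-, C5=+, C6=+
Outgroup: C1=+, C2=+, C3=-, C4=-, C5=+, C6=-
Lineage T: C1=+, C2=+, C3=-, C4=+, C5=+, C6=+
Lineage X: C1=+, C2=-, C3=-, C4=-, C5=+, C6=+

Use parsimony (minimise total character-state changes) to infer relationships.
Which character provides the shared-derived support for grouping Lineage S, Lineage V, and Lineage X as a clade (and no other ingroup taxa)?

C2

Character polarity is set by the outgroup: the derived state is whichever differs from the outgroup's state, so for C1, C2, C5 the derived state is '-', and for the remaining characters it is '+'.
Only Lineage S and Lineage V show the derived state '-' for C1, supporting them as a clade.
C2: derived state '-' in Lineage S, Lineage V, and Lineage X only — synapomorphy for {Lineage S, Lineage V, Lineage X}.
C3: derived state '+' in Lineage Q only — an autapomorphy, so it tells us nothing about relationships among taxa.
Only Lineage Q and Lineage T show the derived state '+' for C4, supporting them as a clade.
C5 (derived state '-') is unique to Lineage Q (autapomorphy; uninformative for grouping).
C6 (derived state '+') is shared by all ingroup taxa — unites the whole ingroup.
Most parsimonious ingroup topology: ((Lineage X,(Lineage V,Lineage S)),(Lineage Q,Lineage T)).
The clade {Lineage S, Lineage V, Lineage X} is supported by C2: its derived state '-' occurs in exactly those taxa and in no other taxon (including the outgroup).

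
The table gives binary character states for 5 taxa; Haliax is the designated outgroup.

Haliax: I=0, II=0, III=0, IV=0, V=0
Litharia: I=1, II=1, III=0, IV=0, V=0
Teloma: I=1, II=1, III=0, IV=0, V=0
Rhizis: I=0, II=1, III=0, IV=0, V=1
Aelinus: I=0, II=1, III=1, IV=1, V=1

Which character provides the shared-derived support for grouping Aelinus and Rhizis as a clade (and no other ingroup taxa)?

V

The outgroup has state '0' for every character, so '1' is the derived state throughout.
Only Litharia and Teloma show the derived state '1' for I, supporting them as a clade.
II (derived state '1') is shared by all ingroup taxa — unites the whole ingroup.
III: derived state '1' in Aelinus only — an autapomorphy, so it tells us nothing about relationships among taxa.
IV (derived state '1') is unique to Aelinus (autapomorphy; uninformative for grouping).
V: derived state '1' in Aelinus and Rhizis only — synapomorphy for {Aelinus, Rhizis}.
Most parsimonious ingroup topology: ((Litharia,Teloma),(Rhizis,Aelinus)).
The clade {Aelinus, Rhizis} is supported by V: its derived state '1' occurs in exactly those taxa and in no other taxon (including the outgroup).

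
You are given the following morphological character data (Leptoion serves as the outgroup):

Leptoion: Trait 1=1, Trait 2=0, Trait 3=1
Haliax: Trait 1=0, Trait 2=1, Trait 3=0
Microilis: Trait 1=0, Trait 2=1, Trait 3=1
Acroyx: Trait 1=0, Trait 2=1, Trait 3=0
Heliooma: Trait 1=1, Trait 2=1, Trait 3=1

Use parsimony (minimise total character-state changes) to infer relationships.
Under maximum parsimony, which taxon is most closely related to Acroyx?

Haliax

Character polarity is set by the outgroup: the derived state is whichever differs from the outgroup's state, so for Trait 1, Trait 3 the derived state is '0', and for the remaining characters it is '1'.
Trait 1 (derived state '0') is shared by Acroyx, Haliax, and Microilis — a synapomorphy uniting that clade.
All ingroup taxa share the derived state '1' for Trait 2; it defines the ingroup but does not resolve relationships within it.
Trait 3 (derived state '0') is shared by Acroyx and Haliax — a synapomorphy uniting that clade.
Most parsimonious ingroup topology: (((Haliax,Acroyx),Microilis),Heliooma).
Acroyx and Haliax form a cherry on this tree, so they are sister taxa.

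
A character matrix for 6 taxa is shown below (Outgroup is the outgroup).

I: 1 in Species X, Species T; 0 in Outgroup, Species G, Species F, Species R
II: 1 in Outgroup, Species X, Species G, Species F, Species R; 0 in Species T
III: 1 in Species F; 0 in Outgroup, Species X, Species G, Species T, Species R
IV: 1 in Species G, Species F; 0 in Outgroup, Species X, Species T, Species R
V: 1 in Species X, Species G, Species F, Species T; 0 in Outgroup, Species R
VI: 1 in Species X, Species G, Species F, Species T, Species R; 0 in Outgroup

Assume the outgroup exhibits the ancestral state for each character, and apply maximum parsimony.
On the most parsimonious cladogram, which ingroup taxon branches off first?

Species R

Character polarity is set by the outgroup: the derived state is whichever differs from the outgroup's state, so for II the derived state is '0', and for the remaining characters it is '1'.
I (derived state '1') is shared by Species T and Species X — a synapomorphy uniting that clade.
II (derived state '0') is unique to Species T (autapomorphy; uninformative for grouping).
III (derived state '1') is unique to Species F (autapomorphy; uninformative for grouping).
Only Species F and Species G show the derived state '1' for IV, supporting them as a clade.
V (derived state '1') is shared by Species F, Species G, Species T, and Species X — a synapomorphy uniting that clade.
VI (derived state '1') is shared by all ingroup taxa — unites the whole ingroup.
Most parsimonious ingroup topology: (((Species X,Species T),(Species G,Species F)),Species R).
Species R is sister to the clade containing all other ingroup taxa, so it is the earliest-diverging (most basal) ingroup lineage.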